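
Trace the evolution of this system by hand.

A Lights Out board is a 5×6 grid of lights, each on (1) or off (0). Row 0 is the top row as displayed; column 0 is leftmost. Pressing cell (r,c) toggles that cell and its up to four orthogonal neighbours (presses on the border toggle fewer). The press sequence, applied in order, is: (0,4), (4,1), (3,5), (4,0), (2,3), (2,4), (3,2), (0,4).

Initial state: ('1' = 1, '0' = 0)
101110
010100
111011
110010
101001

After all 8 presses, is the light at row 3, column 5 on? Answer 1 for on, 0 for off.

[0] 101110
010100
111011
110010
101001
[1] 101001
010110
111011
110010
101001
[2] 101001
010110
111011
100010
010001
[3] 101001
010110
111010
100001
010000
[4] 101001
010110
111010
000001
100000
[5] 101001
010010
110100
000101
100000
[6] 101001
010000
110011
000111
100000
[7] 101001
010000
111011
011011
101000
[8] 101110
010010
111011
011011
101000

1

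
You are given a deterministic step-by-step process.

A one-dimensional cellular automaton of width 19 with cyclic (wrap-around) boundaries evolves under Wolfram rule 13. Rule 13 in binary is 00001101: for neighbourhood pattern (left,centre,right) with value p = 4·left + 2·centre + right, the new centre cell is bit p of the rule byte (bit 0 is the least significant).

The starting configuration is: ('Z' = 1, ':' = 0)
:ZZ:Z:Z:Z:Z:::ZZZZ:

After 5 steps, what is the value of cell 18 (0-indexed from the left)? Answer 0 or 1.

0) :ZZ:Z:Z:Z:Z:::ZZZZ:
1) :Z::Z:Z:Z:Z:Z:Z::::
2) :Z::Z:Z:Z:Z:Z:Z:ZZZ
3) :Z::Z:Z:Z:Z:Z:Z:Z::
4) :Z::Z:Z:Z:Z:Z:Z:Z:Z
5) :Z::Z:Z:Z:Z:Z:Z:Z:Z

1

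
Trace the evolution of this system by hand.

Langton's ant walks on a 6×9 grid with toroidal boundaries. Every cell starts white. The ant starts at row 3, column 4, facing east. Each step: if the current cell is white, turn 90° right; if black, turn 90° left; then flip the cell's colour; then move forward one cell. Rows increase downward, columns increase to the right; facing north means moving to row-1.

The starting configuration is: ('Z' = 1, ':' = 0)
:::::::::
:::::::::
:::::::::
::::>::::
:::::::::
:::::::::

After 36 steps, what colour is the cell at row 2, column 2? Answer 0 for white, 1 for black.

[0] :::::::::
:::::::::
:::::::::
::::>::::
:::::::::
:::::::::
[1] :::::::::
:::::::::
:::::::::
::::Z::::
::::v::::
:::::::::
[2] :::::::::
:::::::::
:::::::::
::::Z::::
:::<Z::::
:::::::::
[3] :::::::::
:::::::::
:::::::::
:::^Z::::
:::ZZ::::
:::::::::
[4] :::::::::
:::::::::
:::::::::
:::Z>::::
:::ZZ::::
:::::::::
[5] :::::::::
:::::::::
::::^::::
:::Z:::::
:::ZZ::::
:::::::::
[6] :::::::::
:::::::::
::::Z>:::
:::Z:::::
:::ZZ::::
:::::::::
[7] :::::::::
:::::::::
::::ZZ:::
:::Z:v:::
:::ZZ::::
:::::::::
[8] :::::::::
:::::::::
::::ZZ:::
:::Z<Z:::
:::ZZ::::
:::::::::
[9] :::::::::
:::::::::
::::^Z:::
:::ZZZ:::
:::ZZ::::
:::::::::
[10] :::::::::
:::::::::
:::<:Z:::
:::ZZZ:::
:::ZZ::::
:::::::::
[11] :::::::::
:::^:::::
:::Z:Z:::
:::ZZZ:::
:::ZZ::::
:::::::::
[12] :::::::::
:::Z>::::
:::Z:Z:::
:::ZZZ:::
:::ZZ::::
:::::::::
[13] :::::::::
:::ZZ::::
:::ZvZ:::
:::ZZZ:::
:::ZZ::::
:::::::::
[14] :::::::::
:::ZZ::::
:::<ZZ:::
:::ZZZ:::
:::ZZ::::
:::::::::
[15] :::::::::
:::ZZ::::
::::ZZ:::
:::vZZ:::
:::ZZ::::
:::::::::
[16] :::::::::
:::ZZ::::
::::ZZ:::
::::>Z:::
:::ZZ::::
:::::::::
[17] :::::::::
:::ZZ::::
::::^Z:::
:::::Z:::
:::ZZ::::
:::::::::
[18] :::::::::
:::ZZ::::
:::<:Z:::
:::::Z:::
:::ZZ::::
:::::::::
[19] :::::::::
:::^Z::::
:::Z:Z:::
:::::Z:::
:::ZZ::::
:::::::::
[20] :::::::::
::<:Z::::
:::Z:Z:::
:::::Z:::
:::ZZ::::
:::::::::
[21] ::^::::::
::Z:Z::::
:::Z:Z:::
:::::Z:::
:::ZZ::::
:::::::::
[22] ::Z>:::::
::Z:Z::::
:::Z:Z:::
:::::Z:::
:::ZZ::::
:::::::::
[23] ::ZZ:::::
::ZvZ::::
:::Z:Z:::
:::::Z:::
:::ZZ::::
:::::::::
[24] ::ZZ:::::
::<ZZ::::
:::Z:Z:::
:::::Z:::
:::ZZ::::
:::::::::
[25] ::ZZ:::::
:::ZZ::::
::vZ:Z:::
:::::Z:::
:::ZZ::::
:::::::::
[26] ::ZZ:::::
:::ZZ::::
:<ZZ:Z:::
:::::Z:::
:::ZZ::::
:::::::::
[27] ::ZZ:::::
:^:ZZ::::
:ZZZ:Z:::
:::::Z:::
:::ZZ::::
:::::::::
[28] ::ZZ:::::
:Z>ZZ::::
:ZZZ:Z:::
:::::Z:::
:::ZZ::::
:::::::::
[29] ::ZZ:::::
:ZZZZ::::
:ZvZ:Z:::
:::::Z:::
:::ZZ::::
:::::::::
[30] ::ZZ:::::
:ZZZZ::::
:Z:>:Z:::
:::::Z:::
:::ZZ::::
:::::::::
[31] ::ZZ:::::
:ZZ^Z::::
:Z:::Z:::
:::::Z:::
:::ZZ::::
:::::::::
[32] ::ZZ:::::
:Z<:Z::::
:Z:::Z:::
:::::Z:::
:::ZZ::::
:::::::::
[33] ::ZZ:::::
:Z::Z::::
:Zv::Z:::
:::::Z:::
:::ZZ::::
:::::::::
[34] ::ZZ:::::
:Z::Z::::
:<Z::Z:::
:::::Z:::
:::ZZ::::
:::::::::
[35] ::ZZ:::::
:Z::Z::::
::Z::Z:::
:v:::Z:::
:::ZZ::::
:::::::::
[36] ::ZZ:::::
:Z::Z::::
::Z::Z:::
<Z:::Z:::
:::ZZ::::
:::::::::

1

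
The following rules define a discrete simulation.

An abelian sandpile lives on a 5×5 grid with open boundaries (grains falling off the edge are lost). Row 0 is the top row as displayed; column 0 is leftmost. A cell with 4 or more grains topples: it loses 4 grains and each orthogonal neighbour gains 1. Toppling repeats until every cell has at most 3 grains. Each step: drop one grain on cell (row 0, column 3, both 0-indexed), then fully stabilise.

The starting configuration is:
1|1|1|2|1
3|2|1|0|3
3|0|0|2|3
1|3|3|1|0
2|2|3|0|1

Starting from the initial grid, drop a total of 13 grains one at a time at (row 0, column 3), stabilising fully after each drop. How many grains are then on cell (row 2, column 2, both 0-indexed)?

1

[0] 1|1|1|2|1
3|2|1|0|3
3|0|0|2|3
1|3|3|1|0
2|2|3|0|1
[1] 1|1|1|3|1
3|2|1|0|3
3|0|0|2|3
1|3|3|1|0
2|2|3|0|1
[2] 1|1|2|0|2
3|2|1|1|3
3|0|0|2|3
1|3|3|1|0
2|2|3|0|1
[3] 1|1|2|1|2
3|2|1|1|3
3|0|0|2|3
1|3|3|1|0
2|2|3|0|1
[4] 1|1|2|2|2
3|2|1|1|3
3|0|0|2|3
1|3|3|1|0
2|2|3|0|1
[5] 1|1|2|3|2
3|2|1|1|3
3|0|0|2|3
1|3|3|1|0
2|2|3|0|1
[6] 1|1|3|0|3
3|2|1|2|3
3|0|0|2|3
1|3|3|1|0
2|2|3|0|1
[7] 1|1|3|1|3
3|2|1|2|3
3|0|0|2|3
1|3|3|1|0
2|2|3|0|1
[8] 1|1|3|2|3
3|2|1|2|3
3|0|0|2|3
1|3|3|1|0
2|2|3|0|1
[9] 1|1|3|3|3
3|2|1|2|3
3|0|0|2|3
1|3|3|1|0
2|2|3|0|1
[10] 1|2|0|3|1
3|2|3|1|2
3|0|1|0|1
1|3|3|2|1
2|2|3|0|1
[11] 1|2|1|0|2
3|2|3|2|2
3|0|1|0|1
1|3|3|2|1
2|2|3|0|1
[12] 1|2|1|1|2
3|2|3|2|2
3|0|1|0|1
1|3|3|2|1
2|2|3|0|1
[13] 1|2|1|2|2
3|2|3|2|2
3|0|1|0|1
1|3|3|2|1
2|2|3|0|1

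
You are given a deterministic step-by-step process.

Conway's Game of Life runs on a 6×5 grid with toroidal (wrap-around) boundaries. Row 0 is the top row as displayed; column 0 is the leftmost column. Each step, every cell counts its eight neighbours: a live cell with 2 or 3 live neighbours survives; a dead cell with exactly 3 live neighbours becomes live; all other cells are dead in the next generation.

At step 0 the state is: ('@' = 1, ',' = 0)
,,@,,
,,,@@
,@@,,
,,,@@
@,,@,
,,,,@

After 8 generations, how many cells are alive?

15

[0] ,,@,,
,,,@@
,@@,,
,,,@@
@,,@,
,,,,@
[1] ,,,,@
,@,@,
@,@,,
@@,@@
@,,@,
,,,@@
[2] @,@,@
@@@@@
,,,,,
,,,@,
,@,,,
@,,@,
[3] ,,,,,
,,@,,
@@,,,
,,,,,
,,@,@
@,@@,
[4] ,@@@,
,@,,,
,@,,,
@@,,,
,@@,@
,@@@@
[5] ,,,,@
@@,,,
,@@,,
,,,,,
,,,,@
,,,,@
[6] ,,,,@
@@@,,
@@@,,
,,,,,
,,,,,
@,,@@
[7] ,,@,,
,,@@@
@,@,,
,@,,,
,,,,@
@,,@@
[8] @@@,,
,,@,@
@,@,@
@@,,,
,,,@@
@,,@@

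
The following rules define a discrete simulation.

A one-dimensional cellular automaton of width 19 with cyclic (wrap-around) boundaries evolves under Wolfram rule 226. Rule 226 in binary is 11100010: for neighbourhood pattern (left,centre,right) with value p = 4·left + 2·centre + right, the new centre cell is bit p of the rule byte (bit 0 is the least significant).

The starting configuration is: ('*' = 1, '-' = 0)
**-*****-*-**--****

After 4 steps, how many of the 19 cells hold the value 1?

k=0  **-*****-*-**--****
k=1  ***-*****-*-*-*-***
k=2  ****-*****-*-*-*-**
k=3  *****-*****-*-*-*-*
k=4  ******-*****-*-*-*-

14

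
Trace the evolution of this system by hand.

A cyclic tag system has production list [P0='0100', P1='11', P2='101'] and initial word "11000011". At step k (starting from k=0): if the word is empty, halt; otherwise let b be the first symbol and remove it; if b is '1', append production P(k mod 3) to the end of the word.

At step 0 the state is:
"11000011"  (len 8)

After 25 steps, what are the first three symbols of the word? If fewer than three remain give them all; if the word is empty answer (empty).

gen 0: "11000011"  (len 8)
gen 1: "10000110100"  (len 11)
gen 2: "000011010011"  (len 12)
gen 3: "00011010011"  (len 11)
gen 4: "0011010011"  (len 10)
gen 5: "011010011"  (len 9)
gen 6: "11010011"  (len 8)
gen 7: "10100110100"  (len 11)
gen 8: "010011010011"  (len 12)
gen 9: "10011010011"  (len 11)
gen 10: "00110100110100"  (len 14)
gen 11: "0110100110100"  (len 13)
gen 12: "110100110100"  (len 12)
gen 13: "101001101000100"  (len 15)
gen 14: "0100110100010011"  (len 16)
gen 15: "100110100010011"  (len 15)
gen 16: "001101000100110100"  (len 18)
gen 17: "01101000100110100"  (len 17)
gen 18: "1101000100110100"  (len 16)
gen 19: "1010001001101000100"  (len 19)
gen 20: "01000100110100010011"  (len 20)
gen 21: "1000100110100010011"  (len 19)
gen 22: "0001001101000100110100"  (len 22)
gen 23: "001001101000100110100"  (len 21)
gen 24: "01001101000100110100"  (len 20)
gen 25: "1001101000100110100"  (len 19)

100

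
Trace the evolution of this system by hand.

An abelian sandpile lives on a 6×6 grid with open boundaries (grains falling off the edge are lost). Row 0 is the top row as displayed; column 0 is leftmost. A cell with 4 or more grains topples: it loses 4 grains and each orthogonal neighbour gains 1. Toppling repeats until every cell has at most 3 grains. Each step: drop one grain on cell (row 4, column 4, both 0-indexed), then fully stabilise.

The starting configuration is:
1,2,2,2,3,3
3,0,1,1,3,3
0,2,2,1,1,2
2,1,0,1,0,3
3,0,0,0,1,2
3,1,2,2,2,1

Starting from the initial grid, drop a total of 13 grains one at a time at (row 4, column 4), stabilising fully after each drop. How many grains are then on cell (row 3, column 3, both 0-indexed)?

3

k=0  1,2,2,2,3,3
3,0,1,1,3,3
0,2,2,1,1,2
2,1,0,1,0,3
3,0,0,0,1,2
3,1,2,2,2,1
k=1  1,2,2,2,3,3
3,0,1,1,3,3
0,2,2,1,1,2
2,1,0,1,0,3
3,0,0,0,2,2
3,1,2,2,2,1
k=2  1,2,2,2,3,3
3,0,1,1,3,3
0,2,2,1,1,2
2,1,0,1,0,3
3,0,0,0,3,2
3,1,2,2,2,1
k=3  1,2,2,2,3,3
3,0,1,1,3,3
0,2,2,1,1,2
2,1,0,1,1,3
3,0,0,1,0,3
3,1,2,2,3,1
k=4  1,2,2,2,3,3
3,0,1,1,3,3
0,2,2,1,1,2
2,1,0,1,1,3
3,0,0,1,1,3
3,1,2,2,3,1
k=5  1,2,2,2,3,3
3,0,1,1,3,3
0,2,2,1,1,2
2,1,0,1,1,3
3,0,0,1,2,3
3,1,2,2,3,1
k=6  1,2,2,2,3,3
3,0,1,1,3,3
0,2,2,1,1,2
2,1,0,1,1,3
3,0,0,1,3,3
3,1,2,2,3,1
k=7  1,2,2,2,3,3
3,0,1,1,3,3
0,2,2,1,1,3
2,1,0,1,3,0
3,0,0,2,2,1
3,1,2,3,0,3
k=8  1,2,2,2,3,3
3,0,1,1,3,3
0,2,2,1,1,3
2,1,0,1,3,0
3,0,0,2,3,1
3,1,2,3,0,3
k=9  1,2,2,2,3,3
3,0,1,1,3,3
0,2,2,1,2,3
2,1,0,2,0,1
3,0,0,3,1,2
3,1,2,3,1,3
k=10  1,2,2,2,3,3
3,0,1,1,3,3
0,2,2,1,2,3
2,1,0,2,0,1
3,0,0,3,2,2
3,1,2,3,1,3
k=11  1,2,2,2,3,3
3,0,1,1,3,3
0,2,2,1,2,3
2,1,0,2,0,1
3,0,0,3,3,2
3,1,2,3,1,3
k=12  1,2,2,2,3,3
3,0,1,1,3,3
0,2,2,1,2,3
2,1,0,3,1,1
3,0,1,1,1,3
3,1,3,0,3,3
k=13  1,2,2,2,3,3
3,0,1,1,3,3
0,2,2,1,2,3
2,1,0,3,1,1
3,0,1,1,2,3
3,1,3,0,3,3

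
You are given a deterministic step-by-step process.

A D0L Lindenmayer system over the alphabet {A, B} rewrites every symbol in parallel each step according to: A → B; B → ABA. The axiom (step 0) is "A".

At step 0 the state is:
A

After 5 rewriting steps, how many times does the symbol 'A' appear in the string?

0) A
1) B
2) ABA
3) BABAB
4) ABABABABABA
5) BABABABABABABABABABAB

10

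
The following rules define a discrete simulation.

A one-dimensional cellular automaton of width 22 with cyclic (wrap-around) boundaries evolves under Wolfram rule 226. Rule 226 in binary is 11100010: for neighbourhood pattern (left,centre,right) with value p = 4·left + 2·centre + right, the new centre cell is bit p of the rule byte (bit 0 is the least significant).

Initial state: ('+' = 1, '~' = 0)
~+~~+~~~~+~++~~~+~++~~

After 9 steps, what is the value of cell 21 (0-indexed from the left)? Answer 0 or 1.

0) ~+~~+~~~~+~++~~~+~++~~
1) +~~+~~~~+~+~+~~+~+~+~~
2) ~~+~~~~+~+~+~~+~+~+~~+
3) ~+~~~~+~+~+~~+~+~+~~+~
4) +~~~~+~+~+~~+~+~+~~+~~
5) ~~~~+~+~+~~+~+~+~~+~~+
6) ~~~+~+~+~~+~+~+~~+~~+~
7) ~~+~+~+~~+~+~+~~+~~+~~
8) ~+~+~+~~+~+~+~~+~~+~~~
9) +~+~+~~+~+~+~~+~~+~~~~

0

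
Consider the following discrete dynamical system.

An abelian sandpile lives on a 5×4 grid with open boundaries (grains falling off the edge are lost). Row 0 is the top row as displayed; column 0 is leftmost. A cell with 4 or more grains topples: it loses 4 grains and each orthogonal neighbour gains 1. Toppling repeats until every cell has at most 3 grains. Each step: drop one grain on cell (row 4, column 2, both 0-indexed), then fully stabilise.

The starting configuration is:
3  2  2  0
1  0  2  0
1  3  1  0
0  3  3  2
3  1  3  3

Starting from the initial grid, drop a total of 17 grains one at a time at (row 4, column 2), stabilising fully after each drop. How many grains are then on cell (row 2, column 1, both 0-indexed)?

step 0: 3  2  2  0
1  0  2  0
1  3  1  0
0  3  3  2
3  1  3  3
step 1: 3  2  2  0
1  1  2  0
2  0  3  1
1  1  2  0
3  3  2  1
step 2: 3  2  2  0
1  1  2  0
2  0  3  1
1  1  2  0
3  3  3  1
step 3: 3  2  2  0
1  1  2  0
2  0  3  1
2  2  3  0
0  1  1  2
step 4: 3  2  2  0
1  1  2  0
2  0  3  1
2  2  3  0
0  1  2  2
step 5: 3  2  2  0
1  1  2  0
2  0  3  1
2  2  3  0
0  1  3  2
step 6: 3  2  2  0
1  1  3  0
2  1  0  2
2  3  1  1
0  2  1  3
step 7: 3  2  2  0
1  1  3  0
2  1  0  2
2  3  1  1
0  2  2  3
step 8: 3  2  2  0
1  1  3  0
2  1  0  2
2  3  1  1
0  2  3  3
step 9: 3  2  2  0
1  1  3  0
2  1  0  2
2  3  2  2
0  3  1  0
step 10: 3  2  2  0
1  1  3  0
2  1  0  2
2  3  2  2
0  3  2  0
step 11: 3  2  2  0
1  1  3  0
2  1  0  2
2  3  2  2
0  3  3  0
step 12: 3  2  2  0
1  1  3  0
2  2  1  2
3  1  0  3
1  1  2  1
step 13: 3  2  2  0
1  1  3  0
2  2  1  2
3  1  0  3
1  1  3  1
step 14: 3  2  2  0
1  1  3  0
2  2  1  2
3  1  1  3
1  2  0  2
step 15: 3  2  2  0
1  1  3  0
2  2  1  2
3  1  1  3
1  2  1  2
step 16: 3  2  2  0
1  1  3  0
2  2  1  2
3  1  1  3
1  2  2  2
step 17: 3  2  2  0
1  1  3  0
2  2  1  2
3  1  1  3
1  2  3  2

2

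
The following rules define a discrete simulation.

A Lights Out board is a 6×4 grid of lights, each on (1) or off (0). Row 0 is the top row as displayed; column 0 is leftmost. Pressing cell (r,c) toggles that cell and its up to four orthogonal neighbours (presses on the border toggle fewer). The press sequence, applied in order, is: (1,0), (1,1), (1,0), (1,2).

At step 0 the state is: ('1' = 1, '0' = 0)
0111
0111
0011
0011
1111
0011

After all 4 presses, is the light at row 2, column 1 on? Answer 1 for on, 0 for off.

t=0: 0111
0111
0011
0011
1111
0011
t=1: 1111
1011
1011
0011
1111
0011
t=2: 1011
0101
1111
0011
1111
0011
t=3: 0011
1001
0111
0011
1111
0011
t=4: 0001
1110
0101
0011
1111
0011

1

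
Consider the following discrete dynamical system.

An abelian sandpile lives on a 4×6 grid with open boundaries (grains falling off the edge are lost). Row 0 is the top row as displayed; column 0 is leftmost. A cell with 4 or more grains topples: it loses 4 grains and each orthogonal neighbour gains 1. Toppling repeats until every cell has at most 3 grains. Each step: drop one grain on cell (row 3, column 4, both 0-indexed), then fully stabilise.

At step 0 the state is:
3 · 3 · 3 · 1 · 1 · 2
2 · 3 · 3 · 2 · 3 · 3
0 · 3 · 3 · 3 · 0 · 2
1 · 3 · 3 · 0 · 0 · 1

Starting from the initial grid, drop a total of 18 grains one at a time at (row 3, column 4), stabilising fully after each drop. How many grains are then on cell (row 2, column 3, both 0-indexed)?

2

step 0: 3 · 3 · 3 · 1 · 1 · 2
2 · 3 · 3 · 2 · 3 · 3
0 · 3 · 3 · 3 · 0 · 2
1 · 3 · 3 · 0 · 0 · 1
step 1: 3 · 3 · 3 · 1 · 1 · 2
2 · 3 · 3 · 2 · 3 · 3
0 · 3 · 3 · 3 · 0 · 2
1 · 3 · 3 · 0 · 1 · 1
step 2: 3 · 3 · 3 · 1 · 1 · 2
2 · 3 · 3 · 2 · 3 · 3
0 · 3 · 3 · 3 · 0 · 2
1 · 3 · 3 · 0 · 2 · 1
step 3: 3 · 3 · 3 · 1 · 1 · 2
2 · 3 · 3 · 2 · 3 · 3
0 · 3 · 3 · 3 · 0 · 2
1 · 3 · 3 · 0 · 3 · 1
step 4: 3 · 3 · 3 · 1 · 1 · 2
2 · 3 · 3 · 2 · 3 · 3
0 · 3 · 3 · 3 · 1 · 2
1 · 3 · 3 · 1 · 0 · 2
step 5: 3 · 3 · 3 · 1 · 1 · 2
2 · 3 · 3 · 2 · 3 · 3
0 · 3 · 3 · 3 · 1 · 2
1 · 3 · 3 · 1 · 1 · 2
step 6: 3 · 3 · 3 · 1 · 1 · 2
2 · 3 · 3 · 2 · 3 · 3
0 · 3 · 3 · 3 · 1 · 2
1 · 3 · 3 · 1 · 2 · 2
step 7: 3 · 3 · 3 · 1 · 1 · 2
2 · 3 · 3 · 2 · 3 · 3
0 · 3 · 3 · 3 · 1 · 2
1 · 3 · 3 · 1 · 3 · 2
step 8: 3 · 3 · 3 · 1 · 1 · 2
2 · 3 · 3 · 2 · 3 · 3
0 · 3 · 3 · 3 · 2 · 2
1 · 3 · 3 · 2 · 0 · 3
step 9: 3 · 3 · 3 · 1 · 1 · 2
2 · 3 · 3 · 2 · 3 · 3
0 · 3 · 3 · 3 · 2 · 2
1 · 3 · 3 · 2 · 1 · 3
step 10: 3 · 3 · 3 · 1 · 1 · 2
2 · 3 · 3 · 2 · 3 · 3
0 · 3 · 3 · 3 · 2 · 2
1 · 3 · 3 · 2 · 2 · 3
step 11: 3 · 3 · 3 · 1 · 1 · 2
2 · 3 · 3 · 2 · 3 · 3
0 · 3 · 3 · 3 · 2 · 2
1 · 3 · 3 · 2 · 3 · 3
step 12: 3 · 3 · 3 · 1 · 1 · 2
2 · 3 · 3 · 2 · 3 · 3
0 · 3 · 3 · 3 · 3 · 3
1 · 3 · 3 · 3 · 1 · 0
step 13: 3 · 3 · 3 · 1 · 1 · 2
2 · 3 · 3 · 2 · 3 · 3
0 · 3 · 3 · 3 · 3 · 3
1 · 3 · 3 · 3 · 2 · 0
step 14: 3 · 3 · 3 · 1 · 1 · 2
2 · 3 · 3 · 2 · 3 · 3
0 · 3 · 3 · 3 · 3 · 3
1 · 3 · 3 · 3 · 3 · 0
step 15: 1 · 2 · 1 · 3 · 2 · 3
0 · 3 · 3 · 1 · 2 · 1
2 · 2 · 3 · 3 · 3 · 1
2 · 1 · 2 · 2 · 2 · 2
step 16: 1 · 2 · 1 · 3 · 2 · 3
0 · 3 · 3 · 1 · 2 · 1
2 · 2 · 3 · 3 · 3 · 1
2 · 1 · 2 · 2 · 3 · 2
step 17: 1 · 3 · 2 · 3 · 2 · 3
1 · 1 · 1 · 3 · 3 · 1
3 · 0 · 3 · 2 · 1 · 2
2 · 3 · 0 · 1 · 2 · 3
step 18: 1 · 3 · 2 · 3 · 2 · 3
1 · 1 · 1 · 3 · 3 · 1
3 · 0 · 3 · 2 · 1 · 2
2 · 3 · 0 · 1 · 3 · 3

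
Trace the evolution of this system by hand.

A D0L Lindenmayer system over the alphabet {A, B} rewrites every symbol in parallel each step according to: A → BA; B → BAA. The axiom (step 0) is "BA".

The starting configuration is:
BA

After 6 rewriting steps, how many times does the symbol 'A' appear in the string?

k=0  BA
k=1  BAABA
k=2  BAABABABAABA
k=3  BAABABABAABABAABABAABABABAABA
k=4  BAABABABAABABAABABAABABABAABABAABABABAABABAABABABAABABAABABAABABABAABA
k=5  BAABABABAABABAABABAABABABAABABAABABABAABABAABABABAABABAABA…BAABABAABABABAABABAABABABAABABAABABABAABABAABABAABABABAABA  (len 169)
k=6  BAABABABAABABAABABAABABABAABABAABABABAABABAABABABAABABAABA…BAABABAABABABAABABAABABABAABABAABABABAABABAABABAABABABAABA  (len 408)

239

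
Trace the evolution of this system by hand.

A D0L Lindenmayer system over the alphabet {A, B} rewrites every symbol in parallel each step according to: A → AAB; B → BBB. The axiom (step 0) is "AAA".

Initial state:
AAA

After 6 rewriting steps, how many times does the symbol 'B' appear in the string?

0) AAA
1) AABAABAAB
2) AABAABBBBAABAABBBBAABAABBBB
3) AABAABBBBAABAABBBBBBBBBBBBBAABAABBBBAABAABBBBBBBBBBBBBAABAABBBBAABAABBBBBBBBBBBBB
4) AABAABBBBAABAABBBBBBBBBBBBBAABAABBBBAABAABBBBBBBBBBBBBBBBB…BBBBAABAABBBBAABAABBBBBBBBBBBBBBBBBBBBBBBBBBBBBBBBBBBBBBBB  (len 243)
5) AABAABBBBAABAABBBBBBBBBBBBBAABAABBBBAABAABBBBBBBBBBBBBBBBB…BBBBBBBBBBBBBBBBBBBBBBBBBBBBBBBBBBBBBBBBBBBBBBBBBBBBBBBBBB  (len 729)
6) AABAABBBBAABAABBBBBBBBBBBBBAABAABBBBAABAABBBBBBBBBBBBBBBBB…BBBBBBBBBBBBBBBBBBBBBBBBBBBBBBBBBBBBBBBBBBBBBBBBBBBBBBBBBB  (len 2187)

1995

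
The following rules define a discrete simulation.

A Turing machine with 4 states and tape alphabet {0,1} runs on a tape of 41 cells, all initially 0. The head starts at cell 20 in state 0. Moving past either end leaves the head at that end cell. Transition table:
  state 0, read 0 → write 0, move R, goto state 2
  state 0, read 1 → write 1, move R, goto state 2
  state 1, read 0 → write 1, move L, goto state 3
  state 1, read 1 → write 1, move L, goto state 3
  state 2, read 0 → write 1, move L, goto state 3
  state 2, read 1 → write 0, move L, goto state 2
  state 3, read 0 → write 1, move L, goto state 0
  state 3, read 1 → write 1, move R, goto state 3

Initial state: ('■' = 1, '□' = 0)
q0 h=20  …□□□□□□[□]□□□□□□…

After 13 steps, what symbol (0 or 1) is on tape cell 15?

0

gen 0: q0 h=20  …□□□□□□[□]□□□□□□…
gen 1: q2 h=21  …□□□□□□[□]□□□□□□…
gen 2: q3 h=20  …□□□□□□[□]■□□□□□…
gen 3: q0 h=19  …□□□□□□[□]■■□□□□…
gen 4: q2 h=20  …□□□□□□[■]■□□□□□…
gen 5: q2 h=19  …□□□□□□[□]□■□□□□…
gen 6: q3 h=18  …□□□□□□[□]■□■□□□…
gen 7: q0 h=17  …□□□□□□[□]■■□■□□…
gen 8: q2 h=18  …□□□□□□[■]■□■□□□…
gen 9: q2 h=17  …□□□□□□[□]□■□■□□…
gen 10: q3 h=16  …□□□□□□[□]■□■□■□…
gen 11: q0 h=15  …□□□□□□[□]■■□■□■…
gen 12: q2 h=16  …□□□□□□[■]■□■□■□…
gen 13: q2 h=15  …□□□□□□[□]□■□■□■…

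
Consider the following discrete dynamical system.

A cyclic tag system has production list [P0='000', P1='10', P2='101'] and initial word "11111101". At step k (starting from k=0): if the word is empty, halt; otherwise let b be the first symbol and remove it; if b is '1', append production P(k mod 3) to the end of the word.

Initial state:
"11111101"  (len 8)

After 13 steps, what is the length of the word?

k=0  "11111101"  (len 8)
k=1  "1111101000"  (len 10)
k=2  "11110100010"  (len 11)
k=3  "1110100010101"  (len 13)
k=4  "110100010101000"  (len 15)
k=5  "1010001010100010"  (len 16)
k=6  "010001010100010101"  (len 18)
k=7  "10001010100010101"  (len 17)
k=8  "000101010001010110"  (len 18)
k=9  "00101010001010110"  (len 17)
k=10  "0101010001010110"  (len 16)
k=11  "101010001010110"  (len 15)
k=12  "01010001010110101"  (len 17)
k=13  "1010001010110101"  (len 16)

16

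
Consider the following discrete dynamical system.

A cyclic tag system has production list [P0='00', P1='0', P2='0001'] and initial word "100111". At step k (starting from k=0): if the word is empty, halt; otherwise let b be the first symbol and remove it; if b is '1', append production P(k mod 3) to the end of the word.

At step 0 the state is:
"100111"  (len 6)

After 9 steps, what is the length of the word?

[0] "100111"  (len 6)
[1] "0011100"  (len 7)
[2] "011100"  (len 6)
[3] "11100"  (len 5)
[4] "110000"  (len 6)
[5] "100000"  (len 6)
[6] "000000001"  (len 9)
[7] "00000001"  (len 8)
[8] "0000001"  (len 7)
[9] "000001"  (len 6)

6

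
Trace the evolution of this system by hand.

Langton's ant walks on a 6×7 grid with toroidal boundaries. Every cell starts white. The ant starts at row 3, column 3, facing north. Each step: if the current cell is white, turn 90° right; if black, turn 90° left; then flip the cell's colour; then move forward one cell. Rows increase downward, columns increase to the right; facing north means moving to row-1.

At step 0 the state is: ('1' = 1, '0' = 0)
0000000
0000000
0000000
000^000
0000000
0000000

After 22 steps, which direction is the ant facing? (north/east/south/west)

north

t=0: 0000000
0000000
0000000
000^000
0000000
0000000
t=1: 0000000
0000000
0000000
0001>00
0000000
0000000
t=2: 0000000
0000000
0000000
0001100
0000v00
0000000
t=3: 0000000
0000000
0000000
0001100
000<100
0000000
t=4: 0000000
0000000
0000000
000^100
0001100
0000000
t=5: 0000000
0000000
0000000
00<0100
0001100
0000000
t=6: 0000000
0000000
00^0000
0010100
0001100
0000000
t=7: 0000000
0000000
001>000
0010100
0001100
0000000
t=8: 0000000
0000000
0011000
001v100
0001100
0000000
t=9: 0000000
0000000
0011000
00<1100
0001100
0000000
t=10: 0000000
0000000
0011000
0001100
00v1100
0000000
t=11: 0000000
0000000
0011000
0001100
0<11100
0000000
t=12: 0000000
0000000
0011000
0^01100
0111100
0000000
t=13: 0000000
0000000
0011000
01>1100
0111100
0000000
t=14: 0000000
0000000
0011000
0111100
01v1100
0000000
t=15: 0000000
0000000
0011000
0111100
010>100
0000000
t=16: 0000000
0000000
0011000
011^100
0100100
0000000
t=17: 0000000
0000000
0011000
01<0100
0100100
0000000
t=18: 0000000
0000000
0011000
0100100
01v0100
0000000
t=19: 0000000
0000000
0011000
0100100
0<10100
0000000
t=20: 0000000
0000000
0011000
0100100
0010100
0v00000
t=21: 0000000
0000000
0011000
0100100
0010100
<100000
t=22: 0000000
0000000
0011000
0100100
^010100
1100000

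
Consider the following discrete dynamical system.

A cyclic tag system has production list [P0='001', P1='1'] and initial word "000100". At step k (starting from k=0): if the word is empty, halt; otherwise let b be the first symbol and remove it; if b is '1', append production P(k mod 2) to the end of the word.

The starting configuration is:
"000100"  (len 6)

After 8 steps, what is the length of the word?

gen 0: "000100"  (len 6)
gen 1: "00100"  (len 5)
gen 2: "0100"  (len 4)
gen 3: "100"  (len 3)
gen 4: "001"  (len 3)
gen 5: "01"  (len 2)
gen 6: "1"  (len 1)
gen 7: "001"  (len 3)
gen 8: "01"  (len 2)

2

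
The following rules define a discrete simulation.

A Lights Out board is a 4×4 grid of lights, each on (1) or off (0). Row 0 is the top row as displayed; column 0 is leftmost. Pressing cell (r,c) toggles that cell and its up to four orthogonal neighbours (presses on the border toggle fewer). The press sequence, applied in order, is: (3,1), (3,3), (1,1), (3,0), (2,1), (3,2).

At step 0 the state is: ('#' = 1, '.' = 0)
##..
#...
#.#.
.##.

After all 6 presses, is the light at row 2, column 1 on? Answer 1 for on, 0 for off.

1

step 0: ##..
#...
#.#.
.##.
step 1: ##..
#...
###.
#...
step 2: ##..
#...
####
#.##
step 3: #...
.##.
#.##
#.##
step 4: #...
.##.
..##
.###
step 5: #...
..#.
##.#
..##
step 6: #...
..#.
####
.#..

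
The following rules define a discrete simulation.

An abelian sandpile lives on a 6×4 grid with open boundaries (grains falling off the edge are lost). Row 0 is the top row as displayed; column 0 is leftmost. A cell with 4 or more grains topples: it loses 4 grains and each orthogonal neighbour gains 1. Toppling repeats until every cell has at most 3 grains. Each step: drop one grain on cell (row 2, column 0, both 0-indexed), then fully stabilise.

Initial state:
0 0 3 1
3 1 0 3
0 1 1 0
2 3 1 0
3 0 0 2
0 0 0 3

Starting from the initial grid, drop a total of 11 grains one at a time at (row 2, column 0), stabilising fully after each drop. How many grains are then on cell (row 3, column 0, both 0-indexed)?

3

t=0: 0 0 3 1
3 1 0 3
0 1 1 0
2 3 1 0
3 0 0 2
0 0 0 3
t=1: 0 0 3 1
3 1 0 3
1 1 1 0
2 3 1 0
3 0 0 2
0 0 0 3
t=2: 0 0 3 1
3 1 0 3
2 1 1 0
2 3 1 0
3 0 0 2
0 0 0 3
t=3: 0 0 3 1
3 1 0 3
3 1 1 0
2 3 1 0
3 0 0 2
0 0 0 3
t=4: 1 0 3 1
0 2 0 3
1 2 1 0
3 3 1 0
3 0 0 2
0 0 0 3
t=5: 1 0 3 1
0 2 0 3
2 2 1 0
3 3 1 0
3 0 0 2
0 0 0 3
t=6: 1 0 3 1
0 2 0 3
3 2 1 0
3 3 1 0
3 0 0 2
0 0 0 3
t=7: 1 0 3 1
1 3 0 3
2 0 2 0
2 1 2 0
0 2 0 2
1 0 0 3
t=8: 1 0 3 1
1 3 0 3
3 0 2 0
2 1 2 0
0 2 0 2
1 0 0 3
t=9: 1 0 3 1
2 3 0 3
0 1 2 0
3 1 2 0
0 2 0 2
1 0 0 3
t=10: 1 0 3 1
2 3 0 3
1 1 2 0
3 1 2 0
0 2 0 2
1 0 0 3
t=11: 1 0 3 1
2 3 0 3
2 1 2 0
3 1 2 0
0 2 0 2
1 0 0 3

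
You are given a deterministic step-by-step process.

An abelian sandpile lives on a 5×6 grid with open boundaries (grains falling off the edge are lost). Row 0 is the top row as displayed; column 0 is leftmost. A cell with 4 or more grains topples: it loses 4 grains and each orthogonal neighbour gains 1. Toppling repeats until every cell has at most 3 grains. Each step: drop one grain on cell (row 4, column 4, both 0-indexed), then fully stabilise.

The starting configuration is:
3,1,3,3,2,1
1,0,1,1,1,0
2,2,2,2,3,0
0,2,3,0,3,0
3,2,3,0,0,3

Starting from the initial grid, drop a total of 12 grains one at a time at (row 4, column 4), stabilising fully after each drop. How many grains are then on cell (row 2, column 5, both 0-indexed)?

step 0: 3,1,3,3,2,1
1,0,1,1,1,0
2,2,2,2,3,0
0,2,3,0,3,0
3,2,3,0,0,3
step 1: 3,1,3,3,2,1
1,0,1,1,1,0
2,2,2,2,3,0
0,2,3,0,3,0
3,2,3,0,1,3
step 2: 3,1,3,3,2,1
1,0,1,1,1,0
2,2,2,2,3,0
0,2,3,0,3,0
3,2,3,0,2,3
step 3: 3,1,3,3,2,1
1,0,1,1,1,0
2,2,2,2,3,0
0,2,3,0,3,0
3,2,3,0,3,3
step 4: 3,1,3,3,2,1
1,0,1,1,2,0
2,2,2,3,0,1
0,2,3,1,1,2
3,2,3,1,2,0
step 5: 3,1,3,3,2,1
1,0,1,1,2,0
2,2,2,3,0,1
0,2,3,1,1,2
3,2,3,1,3,0
step 6: 3,1,3,3,2,1
1,0,1,1,2,0
2,2,2,3,0,1
0,2,3,1,2,2
3,2,3,2,0,1
step 7: 3,1,3,3,2,1
1,0,1,1,2,0
2,2,2,3,0,1
0,2,3,1,2,2
3,2,3,2,1,1
step 8: 3,1,3,3,2,1
1,0,1,1,2,0
2,2,2,3,0,1
0,2,3,1,2,2
3,2,3,2,2,1
step 9: 3,1,3,3,2,1
1,0,1,1,2,0
2,2,2,3,0,1
0,2,3,1,2,2
3,2,3,2,3,1
step 10: 3,1,3,3,2,1
1,0,1,1,2,0
2,2,2,3,0,1
0,2,3,1,3,2
3,2,3,3,0,2
step 11: 3,1,3,3,2,1
1,0,1,1,2,0
2,2,2,3,0,1
0,2,3,1,3,2
3,2,3,3,1,2
step 12: 3,1,3,3,2,1
1,0,1,1,2,0
2,2,2,3,0,1
0,2,3,1,3,2
3,2,3,3,2,2

1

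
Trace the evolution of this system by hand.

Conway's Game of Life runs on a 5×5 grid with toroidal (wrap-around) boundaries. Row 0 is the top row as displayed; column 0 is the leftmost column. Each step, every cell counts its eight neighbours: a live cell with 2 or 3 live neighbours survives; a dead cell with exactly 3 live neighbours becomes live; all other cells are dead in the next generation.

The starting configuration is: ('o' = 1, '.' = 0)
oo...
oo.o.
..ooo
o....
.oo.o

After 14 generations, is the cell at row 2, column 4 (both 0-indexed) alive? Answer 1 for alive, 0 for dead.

1

t=0: oo...
oo.o.
..ooo
o....
.oo.o
t=1: ...o.
...o.
..oo.
o....
..o.o
t=2: ..ooo
...oo
..ooo
.oo.o
...oo
t=3: o.o..
o....
.o...
.o...
.o...
t=4: o....
o....
oo...
ooo..
ooo..
t=5: o...o
o...o
..o.o
....o
..o.o
t=6: .o...
.o...
....o
o...o
....o
t=7: o....
o....
....o
o..oo
....o
t=8: o...o
o...o
...o.
o..o.
...o.
t=9: o..o.
o..o.
o..o.
..oo.
o..o.
t=10: oooo.
oooo.
.o.o.
.ooo.
.o.o.
t=11: .....
.....
.....
oo.oo
.....
t=12: .....
.....
o...o
o...o
o...o
t=13: .....
.....
o...o
.o.o.
o...o
t=14: .....
.....
o...o
.o.o.
o...o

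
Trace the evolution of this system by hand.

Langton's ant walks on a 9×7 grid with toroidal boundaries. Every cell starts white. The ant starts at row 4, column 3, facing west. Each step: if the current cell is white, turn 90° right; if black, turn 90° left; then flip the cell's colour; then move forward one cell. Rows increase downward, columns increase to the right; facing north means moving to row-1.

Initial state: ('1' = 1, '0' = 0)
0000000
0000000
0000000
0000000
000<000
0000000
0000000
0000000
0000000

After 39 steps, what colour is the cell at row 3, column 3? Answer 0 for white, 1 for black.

1

step 0: 0000000
0000000
0000000
0000000
000<000
0000000
0000000
0000000
0000000
step 1: 0000000
0000000
0000000
000^000
0001000
0000000
0000000
0000000
0000000
step 2: 0000000
0000000
0000000
0001>00
0001000
0000000
0000000
0000000
0000000
step 3: 0000000
0000000
0000000
0001100
0001v00
0000000
0000000
0000000
0000000
step 4: 0000000
0000000
0000000
0001100
000<100
0000000
0000000
0000000
0000000
step 5: 0000000
0000000
0000000
0001100
0000100
000v000
0000000
0000000
0000000
step 6: 0000000
0000000
0000000
0001100
0000100
00<1000
0000000
0000000
0000000
step 7: 0000000
0000000
0000000
0001100
00^0100
0011000
0000000
0000000
0000000
step 8: 0000000
0000000
0000000
0001100
001>100
0011000
0000000
0000000
0000000
step 9: 0000000
0000000
0000000
0001100
0011100
001v000
0000000
0000000
0000000
step 10: 0000000
0000000
0000000
0001100
0011100
0010>00
0000000
0000000
0000000
step 11: 0000000
0000000
0000000
0001100
0011100
0010100
0000v00
0000000
0000000
step 12: 0000000
0000000
0000000
0001100
0011100
0010100
000<100
0000000
0000000
step 13: 0000000
0000000
0000000
0001100
0011100
001^100
0001100
0000000
0000000
step 14: 0000000
0000000
0000000
0001100
0011100
0011>00
0001100
0000000
0000000
step 15: 0000000
0000000
0000000
0001100
0011^00
0011000
0001100
0000000
0000000
step 16: 0000000
0000000
0000000
0001100
001<000
0011000
0001100
0000000
0000000
step 17: 0000000
0000000
0000000
0001100
0010000
001v000
0001100
0000000
0000000
step 18: 0000000
0000000
0000000
0001100
0010000
0010>00
0001100
0000000
0000000
step 19: 0000000
0000000
0000000
0001100
0010000
0010100
0001v00
0000000
0000000
step 20: 0000000
0000000
0000000
0001100
0010000
0010100
00010>0
0000000
0000000
step 21: 0000000
0000000
0000000
0001100
0010000
0010100
0001010
00000v0
0000000
step 22: 0000000
0000000
0000000
0001100
0010000
0010100
0001010
0000<10
0000000
step 23: 0000000
0000000
0000000
0001100
0010000
0010100
0001^10
0000110
0000000
step 24: 0000000
0000000
0000000
0001100
0010000
0010100
00011>0
0000110
0000000
step 25: 0000000
0000000
0000000
0001100
0010000
00101^0
0001100
0000110
0000000
step 26: 0000000
0000000
0000000
0001100
0010000
001011>
0001100
0000110
0000000
step 27: 0000000
0000000
0000000
0001100
0010000
0010111
000110v
0000110
0000000
step 28: 0000000
0000000
0000000
0001100
0010000
0010111
00011<1
0000110
0000000
step 29: 0000000
0000000
0000000
0001100
0010000
00101^1
0001111
0000110
0000000
step 30: 0000000
0000000
0000000
0001100
0010000
0010<01
0001111
0000110
0000000
step 31: 0000000
0000000
0000000
0001100
0010000
0010001
0001v11
0000110
0000000
step 32: 0000000
0000000
0000000
0001100
0010000
0010001
00010>1
0000110
0000000
step 33: 0000000
0000000
0000000
0001100
0010000
00100^1
0001001
0000110
0000000
step 34: 0000000
0000000
0000000
0001100
0010000
001001>
0001001
0000110
0000000
step 35: 0000000
0000000
0000000
0001100
001000^
0010010
0001001
0000110
0000000
step 36: 0000000
0000000
0000000
0001100
>010001
0010010
0001001
0000110
0000000
step 37: 0000000
0000000
0000000
0001100
1010001
v010010
0001001
0000110
0000000
step 38: 0000000
0000000
0000000
0001100
1010001
101001<
0001001
0000110
0000000
step 39: 0000000
0000000
0000000
0001100
101000^
1010011
0001001
0000110
0000000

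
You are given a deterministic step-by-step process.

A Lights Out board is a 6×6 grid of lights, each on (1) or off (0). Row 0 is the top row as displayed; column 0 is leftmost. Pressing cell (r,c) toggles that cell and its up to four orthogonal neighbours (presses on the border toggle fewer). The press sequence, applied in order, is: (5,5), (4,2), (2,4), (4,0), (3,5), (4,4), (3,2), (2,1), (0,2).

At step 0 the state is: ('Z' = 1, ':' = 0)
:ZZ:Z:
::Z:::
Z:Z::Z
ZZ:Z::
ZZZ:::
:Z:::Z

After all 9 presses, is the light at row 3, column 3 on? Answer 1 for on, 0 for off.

0

step 0: :ZZ:Z:
::Z:::
Z:Z::Z
ZZ:Z::
ZZZ:::
:Z:::Z
step 1: :ZZ:Z:
::Z:::
Z:Z::Z
ZZ:Z::
ZZZ::Z
:Z::Z:
step 2: :ZZ:Z:
::Z:::
Z:Z::Z
ZZZZ::
Z::Z:Z
:ZZ:Z:
step 3: :ZZ:Z:
::Z:Z:
Z:ZZZ:
ZZZZZ:
Z::Z:Z
:ZZ:Z:
step 4: :ZZ:Z:
::Z:Z:
Z:ZZZ:
:ZZZZ:
:Z:Z:Z
ZZZ:Z:
step 5: :ZZ:Z:
::Z:Z:
Z:ZZZZ
:ZZZ:Z
:Z:Z::
ZZZ:Z:
step 6: :ZZ:Z:
::Z:Z:
Z:ZZZZ
:ZZZZZ
:Z::ZZ
ZZZ:::
step 7: :ZZ:Z:
::Z:Z:
Z::ZZZ
::::ZZ
:ZZ:ZZ
ZZZ:::
step 8: :ZZ:Z:
:ZZ:Z:
:ZZZZZ
:Z::ZZ
:ZZ:ZZ
ZZZ:::
step 9: :::ZZ:
:Z::Z:
:ZZZZZ
:Z::ZZ
:ZZ:ZZ
ZZZ:::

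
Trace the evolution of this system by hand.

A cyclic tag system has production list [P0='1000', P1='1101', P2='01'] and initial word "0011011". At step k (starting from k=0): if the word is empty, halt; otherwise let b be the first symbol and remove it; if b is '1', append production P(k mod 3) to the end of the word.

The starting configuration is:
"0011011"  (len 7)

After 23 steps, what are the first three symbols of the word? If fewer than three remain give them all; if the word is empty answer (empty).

[0] "0011011"  (len 7)
[1] "011011"  (len 6)
[2] "11011"  (len 5)
[3] "101101"  (len 6)
[4] "011011000"  (len 9)
[5] "11011000"  (len 8)
[6] "101100001"  (len 9)
[7] "011000011000"  (len 12)
[8] "11000011000"  (len 11)
[9] "100001100001"  (len 12)
[10] "000011000011000"  (len 15)
[11] "00011000011000"  (len 14)
[12] "0011000011000"  (len 13)
[13] "011000011000"  (len 12)
[14] "11000011000"  (len 11)
[15] "100001100001"  (len 12)
[16] "000011000011000"  (len 15)
[17] "00011000011000"  (len 14)
[18] "0011000011000"  (len 13)
[19] "011000011000"  (len 12)
[20] "11000011000"  (len 11)
[21] "100001100001"  (len 12)
[22] "000011000011000"  (len 15)
[23] "00011000011000"  (len 14)

000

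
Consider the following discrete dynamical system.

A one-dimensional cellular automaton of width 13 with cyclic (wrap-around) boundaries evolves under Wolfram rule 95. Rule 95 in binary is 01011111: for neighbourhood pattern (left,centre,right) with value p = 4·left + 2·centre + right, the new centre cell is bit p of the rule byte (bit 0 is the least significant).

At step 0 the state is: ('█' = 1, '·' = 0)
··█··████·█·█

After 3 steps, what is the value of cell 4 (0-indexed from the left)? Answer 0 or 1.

1

gen 0: ··█··████·█·█
gen 1: ██████··█·█·█
gen 2: ·····████·█·█
gen 3: ██████··█·█·█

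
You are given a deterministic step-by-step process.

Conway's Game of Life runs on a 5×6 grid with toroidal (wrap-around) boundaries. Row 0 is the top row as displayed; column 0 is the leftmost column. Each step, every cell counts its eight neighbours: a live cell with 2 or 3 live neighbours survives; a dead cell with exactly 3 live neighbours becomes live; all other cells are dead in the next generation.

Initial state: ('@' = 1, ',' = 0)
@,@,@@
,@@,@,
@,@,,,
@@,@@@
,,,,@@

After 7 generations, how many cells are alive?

10

k=0  @,@,@@
,@@,@,
@,@,,,
@@,@@@
,,,,@@
k=1  @,@,,,
,,@,@,
,,,,,,
,@@@,,
,,@,,,
k=2  ,,@,,,
,@,@,,
,@,,,,
,@@@,,
,,,,,,
k=3  ,,@,,,
,@,,,,
@@,@,,
,@@,,,
,@,@,,
k=4  ,@@,,,
@@,,,,
@,,,,,
,,,@,,
,@,@,,
k=5  ,,,,,,
@,@,,,
@@,,,,
,,@,,,
,@,@,,
k=6  ,@@,,,
@,,,,,
@,@,,,
@,@,,,
,,@,,,
k=7  ,@@,,,
@,@,,,
@,,,,@
,,@@,,
,,@@,,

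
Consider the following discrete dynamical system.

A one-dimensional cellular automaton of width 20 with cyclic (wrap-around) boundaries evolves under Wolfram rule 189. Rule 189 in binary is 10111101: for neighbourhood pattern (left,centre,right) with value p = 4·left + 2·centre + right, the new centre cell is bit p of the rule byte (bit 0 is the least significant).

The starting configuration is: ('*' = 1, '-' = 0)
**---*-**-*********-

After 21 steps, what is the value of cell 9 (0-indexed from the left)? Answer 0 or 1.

1

step 0: **---*-**-*********-
step 1: *-**-***-*********-*
step 2: -**-***-*********-**
step 3: **-***-*********-**-
step 4: *-***-*********-**-*
step 5: -***-*********-**-**
step 6: ***-*********-**-**-
step 7: **-*********-**-**-*
step 8: *-*********-**-**-**
step 9: -*********-**-**-***
step 10: *********-**-**-***-
step 11: ********-**-**-***-*
step 12: *******-**-**-***-**
step 13: ******-**-**-***-***
step 14: *****-**-**-***-****
step 15: ****-**-**-***-*****
step 16: ***-**-**-***-******
step 17: **-**-**-***-*******
step 18: *-**-**-***-********
step 19: -**-**-***-*********
step 20: **-**-***-*********-
step 21: *-**-***-*********-*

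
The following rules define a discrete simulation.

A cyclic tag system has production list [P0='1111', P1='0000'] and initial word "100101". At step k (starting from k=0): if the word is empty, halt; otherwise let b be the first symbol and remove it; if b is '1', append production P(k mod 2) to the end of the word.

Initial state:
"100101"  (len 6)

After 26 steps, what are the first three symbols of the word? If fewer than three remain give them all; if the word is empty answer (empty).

gen 0: "100101"  (len 6)
gen 1: "001011111"  (len 9)
gen 2: "01011111"  (len 8)
gen 3: "1011111"  (len 7)
gen 4: "0111110000"  (len 10)
gen 5: "111110000"  (len 9)
gen 6: "111100000000"  (len 12)
gen 7: "111000000001111"  (len 15)
gen 8: "110000000011110000"  (len 18)
gen 9: "100000000111100001111"  (len 21)
gen 10: "000000001111000011110000"  (len 24)
gen 11: "00000001111000011110000"  (len 23)
gen 12: "0000001111000011110000"  (len 22)
gen 13: "000001111000011110000"  (len 21)
gen 14: "00001111000011110000"  (len 20)
gen 15: "0001111000011110000"  (len 19)
gen 16: "001111000011110000"  (len 18)
gen 17: "01111000011110000"  (len 17)
gen 18: "1111000011110000"  (len 16)
gen 19: "1110000111100001111"  (len 19)
gen 20: "1100001111000011110000"  (len 22)
gen 21: "1000011110000111100001111"  (len 25)
gen 22: "0000111100001111000011110000"  (len 28)
gen 23: "000111100001111000011110000"  (len 27)
gen 24: "00111100001111000011110000"  (len 26)
gen 25: "0111100001111000011110000"  (len 25)
gen 26: "111100001111000011110000"  (len 24)

111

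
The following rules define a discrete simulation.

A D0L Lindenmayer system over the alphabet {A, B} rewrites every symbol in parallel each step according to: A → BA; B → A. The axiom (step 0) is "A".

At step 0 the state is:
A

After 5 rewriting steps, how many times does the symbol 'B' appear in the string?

t=0: A
t=1: BA
t=2: ABA
t=3: BAABA
t=4: ABABAABA
t=5: BAABAABABAABA

5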